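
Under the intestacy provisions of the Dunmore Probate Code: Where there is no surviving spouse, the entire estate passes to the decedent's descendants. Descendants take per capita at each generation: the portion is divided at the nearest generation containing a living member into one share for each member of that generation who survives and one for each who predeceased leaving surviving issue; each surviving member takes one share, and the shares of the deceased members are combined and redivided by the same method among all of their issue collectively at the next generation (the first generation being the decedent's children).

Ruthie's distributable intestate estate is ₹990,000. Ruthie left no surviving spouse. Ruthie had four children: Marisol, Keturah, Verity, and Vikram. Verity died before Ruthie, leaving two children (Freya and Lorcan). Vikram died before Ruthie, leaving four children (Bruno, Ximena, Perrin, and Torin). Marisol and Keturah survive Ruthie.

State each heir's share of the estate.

The entire ₹990,000 passes to the descendants.
That amount (₹990,000) is divided at the children's generation into 4 shares of ₹247,500. Marisol and Keturah each take ₹247,500. The 2 shares of the deceased (Verity and Vikram) are combined into a pool of ₹495,000.
That pool (₹495,000) is divided at the grandchildren's generation equally among Freya, Lorcan, Bruno, Ximena, Perrin, and Torin: ₹82,500 each.

Marisol: ₹247,500; Keturah: ₹247,500; Freya: ₹82,500; Lorcan: ₹82,500; Bruno: ₹82,500; Ximena: ₹82,500; Perrin: ₹82,500; Torin: ₹82,500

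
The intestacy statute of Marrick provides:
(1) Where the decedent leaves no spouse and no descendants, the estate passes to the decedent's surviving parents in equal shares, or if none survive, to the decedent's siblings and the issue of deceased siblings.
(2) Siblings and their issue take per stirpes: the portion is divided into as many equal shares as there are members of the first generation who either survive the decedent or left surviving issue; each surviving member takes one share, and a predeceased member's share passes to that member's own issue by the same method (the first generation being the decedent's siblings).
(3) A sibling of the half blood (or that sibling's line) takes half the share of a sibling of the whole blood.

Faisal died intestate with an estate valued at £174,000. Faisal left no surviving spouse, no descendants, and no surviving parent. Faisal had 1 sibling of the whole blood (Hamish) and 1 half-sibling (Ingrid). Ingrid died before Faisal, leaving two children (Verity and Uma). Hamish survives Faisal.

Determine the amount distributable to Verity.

Verity receives £29,000.

The entire £174,000 passes to the siblings and their issue.
Counting each half-blood sibling's line as half a unit, there are 3/2 units in £174,000, so one unit is £116,000. Whole-blood lines (Hamish) take £116,000 each; half-blood lines (Ingrid) take £58,000 each.
Ingrid's share (£58,000) is divided into 2 shares of £29,000: Verity and Uma each take £29,000.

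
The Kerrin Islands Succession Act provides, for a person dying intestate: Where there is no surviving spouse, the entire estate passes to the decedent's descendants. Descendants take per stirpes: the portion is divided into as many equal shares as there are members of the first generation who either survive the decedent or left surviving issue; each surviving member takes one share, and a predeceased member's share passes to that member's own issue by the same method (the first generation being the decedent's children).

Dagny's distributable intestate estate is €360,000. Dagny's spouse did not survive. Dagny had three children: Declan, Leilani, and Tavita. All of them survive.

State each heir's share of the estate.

The entire €360,000 passes to the descendants.
That amount (€360,000) is divided into 3 shares of €120,000: Declan, Leilani, and Tavita each take €120,000.

Declan: €120,000; Leilani: €120,000; Tavita: €120,000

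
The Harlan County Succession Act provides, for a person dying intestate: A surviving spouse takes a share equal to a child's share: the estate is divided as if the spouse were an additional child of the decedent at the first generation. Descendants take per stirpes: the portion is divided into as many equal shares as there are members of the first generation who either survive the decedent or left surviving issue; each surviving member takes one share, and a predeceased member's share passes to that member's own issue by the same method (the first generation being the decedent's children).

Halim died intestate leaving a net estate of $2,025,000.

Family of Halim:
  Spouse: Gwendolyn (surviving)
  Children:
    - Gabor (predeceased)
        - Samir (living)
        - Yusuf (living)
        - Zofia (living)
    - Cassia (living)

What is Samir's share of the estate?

Samir receives $225,000.

The spouse counts as an additional share at the children's level, so there are 3 primary shares of $675,000. Gwendolyn takes one such share ($675,000).
The children's combined portion ($1,350,000) is divided into 2 shares of $675,000: Cassia takes $675,000; Gabor's $675,000 share passes to Gabor's issue.
Gabor's share ($675,000) is divided into 3 shares of $225,000: Samir, Yusuf, and Zofia each take $225,000.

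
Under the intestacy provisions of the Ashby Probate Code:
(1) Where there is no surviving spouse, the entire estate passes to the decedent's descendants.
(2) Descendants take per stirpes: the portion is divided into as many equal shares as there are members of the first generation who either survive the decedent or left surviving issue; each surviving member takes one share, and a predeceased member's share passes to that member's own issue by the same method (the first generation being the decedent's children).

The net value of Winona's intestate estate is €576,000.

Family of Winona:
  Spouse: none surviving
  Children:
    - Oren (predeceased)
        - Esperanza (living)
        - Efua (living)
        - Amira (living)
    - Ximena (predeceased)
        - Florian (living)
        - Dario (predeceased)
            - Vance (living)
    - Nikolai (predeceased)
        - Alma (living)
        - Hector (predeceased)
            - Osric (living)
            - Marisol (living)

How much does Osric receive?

The entire €576,000 passes to the descendants.
That amount (€576,000) is divided into 3 shares of €192,000: Oren's €192,000 share passes to Oren's issue; Ximena's €192,000 share passes to Ximena's issue; Nikolai's €192,000 share passes to Nikolai's issue.
Oren's share (€192,000) is divided into 3 shares of €64,000: Esperanza, Efua, and Amira each take €64,000.
Ximena's share (€192,000) is divided into 2 shares of €96,000: Florian takes €96,000; Dario's €96,000 share passes to Dario's issue.
Dario's share (€96,000) passes entirely to Vance.
Nikolai's share (€192,000) is divided into 2 shares of €96,000: Alma takes €96,000; Hector's €96,000 share passes to Hector's issue.
Hector's share (€96,000) is divided into 2 shares of €48,000: Osric and Marisol each take €48,000.

Osric receives €48,000.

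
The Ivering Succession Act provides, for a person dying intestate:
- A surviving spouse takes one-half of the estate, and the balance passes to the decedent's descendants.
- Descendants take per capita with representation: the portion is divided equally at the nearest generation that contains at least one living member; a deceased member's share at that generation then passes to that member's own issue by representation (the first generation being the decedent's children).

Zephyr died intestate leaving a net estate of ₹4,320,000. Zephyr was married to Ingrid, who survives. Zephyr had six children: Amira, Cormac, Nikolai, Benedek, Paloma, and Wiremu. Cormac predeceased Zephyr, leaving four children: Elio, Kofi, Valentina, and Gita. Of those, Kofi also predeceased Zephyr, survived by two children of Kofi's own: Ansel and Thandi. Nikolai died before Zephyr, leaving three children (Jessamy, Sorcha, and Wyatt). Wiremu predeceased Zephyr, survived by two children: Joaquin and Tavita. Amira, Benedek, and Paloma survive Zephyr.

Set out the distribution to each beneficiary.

Ingrid takes one-half of ₹4,320,000 = ₹2,160,000. The remaining ₹2,160,000 passes to the descendants.
The descendants' portion (₹2,160,000) is divided into 6 shares of ₹360,000: Amira, Benedek, and Paloma each take ₹360,000; Cormac's ₹360,000 share passes to Cormac's issue; Nikolai's ₹360,000 share passes to Nikolai's issue; Wiremu's ₹360,000 share passes to Wiremu's issue.
Cormac's share (₹360,000) is divided into 4 shares of ₹90,000: Elio, Valentina, and Gita each take ₹90,000; Kofi's ₹90,000 share passes to Kofi's issue.
Kofi's share (₹90,000) is divided into 2 shares of ₹45,000: Ansel and Thandi each take ₹45,000.
Nikolai's share (₹360,000) is divided into 3 shares of ₹120,000: Jessamy, Sorcha, and Wyatt each take ₹120,000.
Wiremu's share (₹360,000) is divided into 2 shares of ₹180,000: Joaquin and Tavita each take ₹180,000.

Ingrid: ₹2,160,000; Amira: ₹360,000; Elio: ₹90,000; Ansel: ₹45,000; Thandi: ₹45,000; Valentina: ₹90,000; Gita: ₹90,000; Jessamy: ₹120,000; Sorcha: ₹120,000; Wyatt: ₹120,000; Benedek: ₹360,000; Paloma: ₹360,000; Joaquin: ₹180,000; Tavita: ₹180,000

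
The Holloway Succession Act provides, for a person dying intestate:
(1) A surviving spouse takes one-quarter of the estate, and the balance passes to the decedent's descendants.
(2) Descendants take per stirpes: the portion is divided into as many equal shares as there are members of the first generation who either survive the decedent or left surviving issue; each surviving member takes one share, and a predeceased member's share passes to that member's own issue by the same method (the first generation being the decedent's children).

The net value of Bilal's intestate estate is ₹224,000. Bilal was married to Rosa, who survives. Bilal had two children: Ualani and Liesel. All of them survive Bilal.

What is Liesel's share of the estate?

Rosa takes one-quarter of ₹224,000 = ₹56,000. The remaining ₹168,000 passes to the descendants.
The descendants' portion (₹168,000) is divided into 2 shares of ₹84,000: Ualani and Liesel each take ₹84,000.

Liesel receives ₹84,000.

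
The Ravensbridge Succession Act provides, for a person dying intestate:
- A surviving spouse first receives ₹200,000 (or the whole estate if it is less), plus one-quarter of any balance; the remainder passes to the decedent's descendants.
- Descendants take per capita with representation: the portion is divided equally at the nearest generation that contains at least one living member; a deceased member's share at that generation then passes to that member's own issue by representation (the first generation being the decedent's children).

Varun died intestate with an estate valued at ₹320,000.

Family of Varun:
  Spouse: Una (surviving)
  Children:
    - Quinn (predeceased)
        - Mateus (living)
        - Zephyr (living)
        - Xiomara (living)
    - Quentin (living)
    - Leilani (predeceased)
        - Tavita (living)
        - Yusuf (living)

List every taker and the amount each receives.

Una first takes ₹200,000, leaving a balance of ₹120,000. Una then takes one-quarter of the balance (₹30,000), for a total of ₹230,000. The remaining ₹90,000 passes to the descendants.
The descendants' portion (₹90,000) is divided into 3 shares of ₹30,000: Quentin takes ₹30,000; Quinn's ₹30,000 share passes to Quinn's issue; Leilani's ₹30,000 share passes to Leilani's issue.
Quinn's share (₹30,000) is divided into 3 shares of ₹10,000: Mateus, Zephyr, and Xiomara each take ₹10,000.
Leilani's share (₹30,000) is divided into 2 shares of ₹15,000: Tavita and Yusuf each take ₹15,000.

Una: ₹230,000; Mateus: ₹10,000; Zephyr: ₹10,000; Xiomara: ₹10,000; Quentin: ₹30,000; Tavita: ₹15,000; Yusuf: ₹15,000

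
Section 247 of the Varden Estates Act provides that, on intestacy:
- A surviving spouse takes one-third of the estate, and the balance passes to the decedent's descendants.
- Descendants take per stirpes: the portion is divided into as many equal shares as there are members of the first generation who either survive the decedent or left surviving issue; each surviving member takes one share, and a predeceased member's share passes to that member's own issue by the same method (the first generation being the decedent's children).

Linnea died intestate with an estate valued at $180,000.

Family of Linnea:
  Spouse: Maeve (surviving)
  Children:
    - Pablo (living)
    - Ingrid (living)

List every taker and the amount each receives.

Maeve: $60,000; Pablo: $60,000; Ingrid: $60,000

Maeve takes one-third of $180,000 = $60,000. The remaining $120,000 passes to the descendants.
The descendants' portion ($120,000) is divided into 2 shares of $60,000: Pablo and Ingrid each take $60,000.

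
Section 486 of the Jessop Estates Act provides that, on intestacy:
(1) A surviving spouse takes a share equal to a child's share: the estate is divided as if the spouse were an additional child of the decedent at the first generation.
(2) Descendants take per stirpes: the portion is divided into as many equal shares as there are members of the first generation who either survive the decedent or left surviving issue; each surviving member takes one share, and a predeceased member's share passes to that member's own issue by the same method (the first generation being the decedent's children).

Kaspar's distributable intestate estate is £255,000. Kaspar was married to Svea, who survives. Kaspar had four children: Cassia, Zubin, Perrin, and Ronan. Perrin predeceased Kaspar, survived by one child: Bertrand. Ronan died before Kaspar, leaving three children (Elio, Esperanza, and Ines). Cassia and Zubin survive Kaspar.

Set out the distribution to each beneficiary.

The spouse counts as an additional share at the children's level, so there are 5 primary shares of £51,000. Svea takes one such share (£51,000).
The children's combined portion (£204,000) is divided into 4 shares of £51,000: Cassia and Zubin each take £51,000; Perrin's £51,000 share passes to Perrin's issue; Ronan's £51,000 share passes to Ronan's issue.
Perrin's share (£51,000) passes entirely to Bertrand.
Ronan's share (£51,000) is divided into 3 shares of £17,000: Elio, Esperanza, and Ines each take £17,000.

Svea: £51,000; Cassia: £51,000; Zubin: £51,000; Bertrand: £51,000; Elio: £17,000; Esperanza: £17,000; Ines: £17,000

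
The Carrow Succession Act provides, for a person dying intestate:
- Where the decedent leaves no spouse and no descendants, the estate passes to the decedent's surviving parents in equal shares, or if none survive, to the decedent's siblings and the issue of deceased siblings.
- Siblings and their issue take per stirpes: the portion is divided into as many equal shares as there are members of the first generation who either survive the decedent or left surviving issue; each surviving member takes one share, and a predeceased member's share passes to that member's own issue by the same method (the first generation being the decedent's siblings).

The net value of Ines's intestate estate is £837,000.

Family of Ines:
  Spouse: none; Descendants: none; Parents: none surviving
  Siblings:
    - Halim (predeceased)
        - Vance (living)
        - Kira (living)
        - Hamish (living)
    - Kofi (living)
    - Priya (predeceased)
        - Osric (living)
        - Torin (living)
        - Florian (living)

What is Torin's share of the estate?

Torin receives £93,000.

The entire £837,000 passes to the siblings and their issue.
That amount (£837,000) is divided into 3 shares of £279,000: Kofi takes £279,000; Halim's £279,000 share passes to Halim's issue; Priya's £279,000 share passes to Priya's issue.
Halim's share (£279,000) is divided into 3 shares of £93,000: Vance, Kira, and Hamish each take £93,000.
Priya's share (£279,000) is divided into 3 shares of £93,000: Osric, Torin, and Florian each take £93,000.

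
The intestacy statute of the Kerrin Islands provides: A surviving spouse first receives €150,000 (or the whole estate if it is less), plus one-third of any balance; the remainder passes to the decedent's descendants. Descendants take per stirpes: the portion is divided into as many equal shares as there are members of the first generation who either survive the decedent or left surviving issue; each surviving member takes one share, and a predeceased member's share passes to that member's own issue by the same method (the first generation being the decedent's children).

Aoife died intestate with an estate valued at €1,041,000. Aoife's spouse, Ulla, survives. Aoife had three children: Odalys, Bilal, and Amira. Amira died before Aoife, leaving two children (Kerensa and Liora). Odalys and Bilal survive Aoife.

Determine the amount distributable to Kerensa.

Kerensa receives €99,000.

Ulla first takes €150,000, leaving a balance of €891,000. Ulla then takes one-third of the balance (€297,000), for a total of €447,000. The remaining €594,000 passes to the descendants.
The descendants' portion (€594,000) is divided into 3 shares of €198,000: Odalys and Bilal each take €198,000; Amira's €198,000 share passes to Amira's issue.
Amira's share (€198,000) is divided into 2 shares of €99,000: Kerensa and Liora each take €99,000.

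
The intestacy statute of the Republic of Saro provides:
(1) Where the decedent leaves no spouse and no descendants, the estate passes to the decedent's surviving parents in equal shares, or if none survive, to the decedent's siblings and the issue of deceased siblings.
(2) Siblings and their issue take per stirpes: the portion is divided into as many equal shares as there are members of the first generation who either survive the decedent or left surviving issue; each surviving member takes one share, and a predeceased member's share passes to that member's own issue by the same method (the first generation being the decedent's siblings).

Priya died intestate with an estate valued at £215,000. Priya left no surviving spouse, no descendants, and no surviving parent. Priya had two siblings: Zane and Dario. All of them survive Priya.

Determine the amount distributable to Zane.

The entire £215,000 passes to the siblings and their issue.
That amount (£215,000) is divided into 2 shares of £107,500: Zane and Dario each take £107,500.

Zane receives £107,500.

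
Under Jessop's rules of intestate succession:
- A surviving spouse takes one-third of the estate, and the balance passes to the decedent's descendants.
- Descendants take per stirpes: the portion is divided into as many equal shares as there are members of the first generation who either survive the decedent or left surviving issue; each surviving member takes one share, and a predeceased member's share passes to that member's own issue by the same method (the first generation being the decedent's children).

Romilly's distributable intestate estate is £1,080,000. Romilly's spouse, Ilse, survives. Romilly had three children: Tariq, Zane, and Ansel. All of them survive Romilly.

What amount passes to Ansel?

Ansel receives £240,000.

Ilse takes one-third of £1,080,000 = £360,000. The remaining £720,000 passes to the descendants.
The descendants' portion (£720,000) is divided into 3 shares of £240,000: Tariq, Zane, and Ansel each take £240,000.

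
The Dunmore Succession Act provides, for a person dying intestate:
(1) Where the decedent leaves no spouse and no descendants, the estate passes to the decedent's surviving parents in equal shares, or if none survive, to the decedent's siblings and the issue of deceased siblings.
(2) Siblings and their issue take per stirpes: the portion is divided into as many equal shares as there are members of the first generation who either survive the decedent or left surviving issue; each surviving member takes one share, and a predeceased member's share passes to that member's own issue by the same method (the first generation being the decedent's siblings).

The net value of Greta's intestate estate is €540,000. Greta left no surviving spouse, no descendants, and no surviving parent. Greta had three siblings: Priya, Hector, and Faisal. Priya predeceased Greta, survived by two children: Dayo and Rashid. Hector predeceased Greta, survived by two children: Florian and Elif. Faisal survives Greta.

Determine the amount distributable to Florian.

The entire €540,000 passes to the siblings and their issue.
That amount (€540,000) is divided into 3 shares of €180,000: Faisal takes €180,000; Priya's €180,000 share passes to Priya's issue; Hector's €180,000 share passes to Hector's issue.
Priya's share (€180,000) is divided into 2 shares of €90,000: Dayo and Rashid each take €90,000.
Hector's share (€180,000) is divided into 2 shares of €90,000: Florian and Elif each take €90,000.

Florian receives €90,000.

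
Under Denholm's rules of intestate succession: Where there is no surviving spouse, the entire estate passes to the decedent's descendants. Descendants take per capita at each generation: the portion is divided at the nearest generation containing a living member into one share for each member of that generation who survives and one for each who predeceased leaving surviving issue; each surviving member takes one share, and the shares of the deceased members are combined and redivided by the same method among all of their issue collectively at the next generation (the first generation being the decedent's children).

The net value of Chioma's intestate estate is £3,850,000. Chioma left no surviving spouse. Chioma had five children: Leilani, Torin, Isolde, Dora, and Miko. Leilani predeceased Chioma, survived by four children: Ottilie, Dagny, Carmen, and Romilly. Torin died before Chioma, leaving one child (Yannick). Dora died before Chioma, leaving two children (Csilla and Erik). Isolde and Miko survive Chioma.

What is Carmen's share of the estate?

The entire £3,850,000 passes to the descendants.
That amount (£3,850,000) is divided at the children's generation into 5 shares of £770,000. Isolde and Miko each take £770,000. The 3 shares of the deceased (Leilani, Torin, and Dora) are combined into a pool of £2,310,000.
That pool (£2,310,000) is divided at the grandchildren's generation equally among Ottilie, Dagny, Carmen, Romilly, Yannick, Csilla, and Erik: £330,000 each.

Carmen receives £330,000.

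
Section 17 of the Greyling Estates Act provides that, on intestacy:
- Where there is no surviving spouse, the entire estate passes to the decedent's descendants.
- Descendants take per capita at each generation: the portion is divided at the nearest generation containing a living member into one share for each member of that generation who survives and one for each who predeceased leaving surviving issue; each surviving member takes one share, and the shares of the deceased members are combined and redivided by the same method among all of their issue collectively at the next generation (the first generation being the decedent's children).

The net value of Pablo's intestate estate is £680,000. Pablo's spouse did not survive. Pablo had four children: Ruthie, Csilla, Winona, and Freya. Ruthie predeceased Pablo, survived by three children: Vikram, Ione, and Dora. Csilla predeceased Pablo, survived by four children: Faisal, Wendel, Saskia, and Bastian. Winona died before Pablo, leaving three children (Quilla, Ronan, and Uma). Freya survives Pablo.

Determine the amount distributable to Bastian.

The entire £680,000 passes to the descendants.
That amount (£680,000) is divided at the children's generation into 4 shares of £170,000. Freya takes £170,000. The 3 shares of the deceased (Ruthie, Csilla, and Winona) are combined into a pool of £510,000.
That pool (£510,000) is divided at the grandchildren's generation equally among Vikram, Ione, Dora, Faisal, Wendel, Saskia, Bastian, Quilla, Ronan, and Uma: £51,000 each.

Bastian receives £51,000.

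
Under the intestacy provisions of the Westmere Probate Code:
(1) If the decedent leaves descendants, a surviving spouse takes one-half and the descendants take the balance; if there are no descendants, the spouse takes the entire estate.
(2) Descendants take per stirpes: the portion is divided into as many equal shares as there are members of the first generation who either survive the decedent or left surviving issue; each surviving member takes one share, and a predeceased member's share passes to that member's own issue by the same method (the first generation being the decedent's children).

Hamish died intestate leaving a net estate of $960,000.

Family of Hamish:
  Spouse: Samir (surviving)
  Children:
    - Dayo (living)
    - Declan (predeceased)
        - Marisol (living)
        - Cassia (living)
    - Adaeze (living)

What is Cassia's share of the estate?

Cassia receives $80,000.

Samir takes one-half of $960,000 = $480,000. The remaining $480,000 passes to the descendants.
The descendants' portion ($480,000) is divided into 3 shares of $160,000: Dayo and Adaeze each take $160,000; Declan's $160,000 share passes to Declan's issue.
Declan's share ($160,000) is divided into 2 shares of $80,000: Marisol and Cassia each take $80,000.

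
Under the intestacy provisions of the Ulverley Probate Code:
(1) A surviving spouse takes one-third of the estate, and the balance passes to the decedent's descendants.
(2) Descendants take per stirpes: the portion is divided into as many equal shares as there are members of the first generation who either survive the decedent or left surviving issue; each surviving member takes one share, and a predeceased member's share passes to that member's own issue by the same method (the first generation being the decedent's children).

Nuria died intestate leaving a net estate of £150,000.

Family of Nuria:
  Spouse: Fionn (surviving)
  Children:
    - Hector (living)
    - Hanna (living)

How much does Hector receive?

Hector receives £50,000.

Fionn takes one-third of £150,000 = £50,000. The remaining £100,000 passes to the descendants.
The descendants' portion (£100,000) is divided into 2 shares of £50,000: Hector and Hanna each take £50,000.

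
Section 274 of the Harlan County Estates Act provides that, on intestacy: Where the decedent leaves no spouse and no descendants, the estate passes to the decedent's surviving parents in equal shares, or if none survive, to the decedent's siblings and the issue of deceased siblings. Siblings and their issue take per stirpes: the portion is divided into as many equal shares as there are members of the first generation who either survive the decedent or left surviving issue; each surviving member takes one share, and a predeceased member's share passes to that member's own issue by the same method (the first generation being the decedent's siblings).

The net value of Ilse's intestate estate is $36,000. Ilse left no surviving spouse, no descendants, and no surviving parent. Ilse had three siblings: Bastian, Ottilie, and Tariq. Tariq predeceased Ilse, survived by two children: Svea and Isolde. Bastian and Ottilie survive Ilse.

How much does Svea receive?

The entire $36,000 passes to the siblings and their issue.
That amount ($36,000) is divided into 3 shares of $12,000: Bastian and Ottilie each take $12,000; Tariq's $12,000 share passes to Tariq's issue.
Tariq's share ($12,000) is divided into 2 shares of $6,000: Svea and Isolde each take $6,000.

Svea receives $6,000.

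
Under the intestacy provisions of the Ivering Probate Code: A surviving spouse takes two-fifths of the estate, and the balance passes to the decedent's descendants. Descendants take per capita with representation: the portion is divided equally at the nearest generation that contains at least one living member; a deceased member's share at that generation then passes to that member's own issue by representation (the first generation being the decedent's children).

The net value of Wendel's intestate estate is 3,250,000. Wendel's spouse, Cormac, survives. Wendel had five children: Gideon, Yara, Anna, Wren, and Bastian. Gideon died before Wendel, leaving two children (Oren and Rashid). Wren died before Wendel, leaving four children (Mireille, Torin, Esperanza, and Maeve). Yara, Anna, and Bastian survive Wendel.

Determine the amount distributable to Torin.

Torin receives 97,500.

Cormac takes two-fifths of 3,250,000 = 1,300,000. The remaining 1,950,000 passes to the descendants.
The descendants' portion (1,950,000) is divided into 5 shares of 390,000: Yara, Anna, and Bastian each take 390,000; Gideon's 390,000 share passes to Gideon's issue; Wren's 390,000 share passes to Wren's issue.
Gideon's share (390,000) is divided into 2 shares of 195,000: Oren and Rashid each take 195,000.
Wren's share (390,000) is divided into 4 shares of 97,500: Mireille, Torin, Esperanza, and Maeve each take 97,500.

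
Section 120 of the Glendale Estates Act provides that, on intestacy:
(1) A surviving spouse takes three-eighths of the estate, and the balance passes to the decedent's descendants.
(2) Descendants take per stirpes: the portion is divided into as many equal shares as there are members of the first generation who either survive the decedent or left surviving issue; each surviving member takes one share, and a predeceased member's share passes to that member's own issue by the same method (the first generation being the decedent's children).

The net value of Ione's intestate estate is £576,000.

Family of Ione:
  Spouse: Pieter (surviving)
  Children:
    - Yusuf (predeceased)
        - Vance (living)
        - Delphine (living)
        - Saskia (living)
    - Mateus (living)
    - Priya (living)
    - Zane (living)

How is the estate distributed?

Pieter takes three-eighths of £576,000 = £216,000. The remaining £360,000 passes to the descendants.
The descendants' portion (£360,000) is divided into 4 shares of £90,000: Mateus, Priya, and Zane each take £90,000; Yusuf's £90,000 share passes to Yusuf's issue.
Yusuf's share (£90,000) is divided into 3 shares of £30,000: Vance, Delphine, and Saskia each take £30,000.

Pieter: £216,000; Vance: £30,000; Delphine: £30,000; Saskia: £30,000; Mateus: £90,000; Priya: £90,000; Zane: £90,000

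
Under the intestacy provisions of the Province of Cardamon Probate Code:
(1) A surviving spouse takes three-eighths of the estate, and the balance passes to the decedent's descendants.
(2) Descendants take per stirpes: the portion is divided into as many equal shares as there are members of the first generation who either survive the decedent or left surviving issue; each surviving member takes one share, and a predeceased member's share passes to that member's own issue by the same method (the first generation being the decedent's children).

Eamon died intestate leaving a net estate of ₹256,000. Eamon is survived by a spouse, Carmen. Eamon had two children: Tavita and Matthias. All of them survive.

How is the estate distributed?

Carmen: ₹96,000; Tavita: ₹80,000; Matthias: ₹80,000

Carmen takes three-eighths of ₹256,000 = ₹96,000. The remaining ₹160,000 passes to the descendants.
The descendants' portion (₹160,000) is divided into 2 shares of ₹80,000: Tavita and Matthias each take ₹80,000.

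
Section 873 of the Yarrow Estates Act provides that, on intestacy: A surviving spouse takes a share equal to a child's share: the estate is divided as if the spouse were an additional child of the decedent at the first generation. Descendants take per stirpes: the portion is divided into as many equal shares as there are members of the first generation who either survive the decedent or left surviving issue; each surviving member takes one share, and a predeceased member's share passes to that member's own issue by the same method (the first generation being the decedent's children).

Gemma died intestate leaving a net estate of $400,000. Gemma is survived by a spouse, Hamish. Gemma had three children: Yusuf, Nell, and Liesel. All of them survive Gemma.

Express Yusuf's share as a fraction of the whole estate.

The spouse counts as an additional share at the children's level, so there are 4 primary shares of $100,000. Hamish takes one such share ($100,000).
The children's combined portion ($300,000) is divided into 3 shares of $100,000: Yusuf, Nell, and Liesel each take $100,000.

Yusuf receives 1/4 of the estate.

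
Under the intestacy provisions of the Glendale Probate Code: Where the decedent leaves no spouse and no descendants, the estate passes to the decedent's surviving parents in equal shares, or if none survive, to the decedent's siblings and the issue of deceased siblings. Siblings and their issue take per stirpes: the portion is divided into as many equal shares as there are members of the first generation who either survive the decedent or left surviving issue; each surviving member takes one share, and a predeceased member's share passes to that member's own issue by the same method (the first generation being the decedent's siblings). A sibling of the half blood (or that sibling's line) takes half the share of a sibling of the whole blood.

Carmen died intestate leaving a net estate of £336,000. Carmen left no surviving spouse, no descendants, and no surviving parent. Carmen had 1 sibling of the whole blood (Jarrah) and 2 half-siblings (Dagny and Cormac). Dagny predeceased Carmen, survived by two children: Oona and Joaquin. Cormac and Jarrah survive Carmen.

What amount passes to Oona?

The entire £336,000 passes to the siblings and their issue.
Counting each half-blood sibling's line as half a unit, there are 2 units in £336,000, so one unit is £168,000. Whole-blood lines (Jarrah) take £168,000 each; half-blood lines (Dagny and Cormac) take £84,000 each.
Dagny's share (£84,000) is divided into 2 shares of £42,000: Oona and Joaquin each take £42,000.

Oona receives £42,000.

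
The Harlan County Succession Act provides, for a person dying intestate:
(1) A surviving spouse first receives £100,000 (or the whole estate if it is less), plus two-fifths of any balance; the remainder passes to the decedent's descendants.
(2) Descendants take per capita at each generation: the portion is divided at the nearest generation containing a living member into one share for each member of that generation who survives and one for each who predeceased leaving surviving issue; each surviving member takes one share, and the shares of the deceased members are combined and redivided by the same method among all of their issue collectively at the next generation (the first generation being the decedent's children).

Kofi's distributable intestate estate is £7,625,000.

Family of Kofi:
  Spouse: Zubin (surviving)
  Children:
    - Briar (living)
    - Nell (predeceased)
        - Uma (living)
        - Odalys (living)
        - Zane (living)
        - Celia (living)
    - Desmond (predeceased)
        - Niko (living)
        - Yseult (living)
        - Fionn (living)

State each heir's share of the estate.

Zubin: £3,110,000; Briar: £1,505,000; Uma: £430,000; Odalys: £430,000; Zane: £430,000; Celia: £430,000; Niko: £430,000; Yseult: £430,000; Fionn: £430,000

Zubin first takes £100,000, leaving a balance of £7,525,000. Zubin then takes two-fifths of the balance (£3,010,000), for a total of £3,110,000. The remaining £4,515,000 passes to the descendants.
The descendants' portion (£4,515,000) is divided at the children's generation into 3 shares of £1,505,000. Briar takes £1,505,000. The 2 shares of the deceased (Nell and Desmond) are combined into a pool of £3,010,000.
That pool (£3,010,000) is divided at the grandchildren's generation equally among Uma, Odalys, Zane, Celia, Niko, Yseult, and Fionn: £430,000 each.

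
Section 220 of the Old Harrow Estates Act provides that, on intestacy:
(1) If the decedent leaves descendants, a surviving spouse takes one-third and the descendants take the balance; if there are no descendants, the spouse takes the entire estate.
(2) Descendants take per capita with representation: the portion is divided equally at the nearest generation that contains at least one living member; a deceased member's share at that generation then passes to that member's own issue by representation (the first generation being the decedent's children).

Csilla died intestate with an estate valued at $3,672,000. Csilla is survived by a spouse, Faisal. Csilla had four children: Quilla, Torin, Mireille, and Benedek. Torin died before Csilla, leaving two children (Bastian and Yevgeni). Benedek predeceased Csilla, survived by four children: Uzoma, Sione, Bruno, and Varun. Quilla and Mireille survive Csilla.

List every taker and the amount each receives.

Faisal takes one-third of $3,672,000 = $1,224,000. The remaining $2,448,000 passes to the descendants.
The descendants' portion ($2,448,000) is divided into 4 shares of $612,000: Quilla and Mireille each take $612,000; Torin's $612,000 share passes to Torin's issue; Benedek's $612,000 share passes to Benedek's issue.
Torin's share ($612,000) is divided into 2 shares of $306,000: Bastian and Yevgeni each take $306,000.
Benedek's share ($612,000) is divided into 4 shares of $153,000: Uzoma, Sione, Bruno, and Varun each take $153,000.

Faisal: $1,224,000; Quilla: $612,000; Bastian: $306,000; Yevgeni: $306,000; Mireille: $612,000; Uzoma: $153,000; Sione: $153,000; Bruno: $153,000; Varun: $153,000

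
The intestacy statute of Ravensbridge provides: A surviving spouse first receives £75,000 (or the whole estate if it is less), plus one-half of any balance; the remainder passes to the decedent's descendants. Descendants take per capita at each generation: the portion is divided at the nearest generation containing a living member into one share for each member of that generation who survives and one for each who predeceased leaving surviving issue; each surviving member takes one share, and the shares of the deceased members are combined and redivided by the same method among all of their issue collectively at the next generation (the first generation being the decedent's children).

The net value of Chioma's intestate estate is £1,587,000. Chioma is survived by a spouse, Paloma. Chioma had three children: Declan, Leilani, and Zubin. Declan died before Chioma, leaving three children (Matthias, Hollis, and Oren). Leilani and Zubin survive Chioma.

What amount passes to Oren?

Paloma first takes £75,000, leaving a balance of £1,512,000. Paloma then takes one-half of the balance (£756,000), for a total of £831,000. The remaining £756,000 passes to the descendants.
The descendants' portion (£756,000) is divided at the children's generation into 3 shares of £252,000. Leilani and Zubin each take £252,000. The remaining share for the deceased Declan (£252,000) is carried to the next generation.
That pool (£252,000) is divided at the grandchildren's generation equally among Matthias, Hollis, and Oren: £84,000 each.

Oren receives £84,000.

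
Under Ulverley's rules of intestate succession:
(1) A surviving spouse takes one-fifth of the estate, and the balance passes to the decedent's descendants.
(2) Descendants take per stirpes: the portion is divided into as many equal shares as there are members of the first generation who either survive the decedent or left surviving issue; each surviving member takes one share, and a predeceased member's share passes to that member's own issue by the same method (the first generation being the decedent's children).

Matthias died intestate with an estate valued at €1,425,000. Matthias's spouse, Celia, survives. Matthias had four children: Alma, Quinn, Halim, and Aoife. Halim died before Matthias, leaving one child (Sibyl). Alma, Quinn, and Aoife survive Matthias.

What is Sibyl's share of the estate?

Celia takes one-fifth of €1,425,000 = €285,000. The remaining €1,140,000 passes to the descendants.
The descendants' portion (€1,140,000) is divided into 4 shares of €285,000: Alma, Quinn, and Aoife each take €285,000; Halim's €285,000 share passes to Halim's issue.
Halim's share (€285,000) passes entirely to Sibyl.

Sibyl receives €285,000.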